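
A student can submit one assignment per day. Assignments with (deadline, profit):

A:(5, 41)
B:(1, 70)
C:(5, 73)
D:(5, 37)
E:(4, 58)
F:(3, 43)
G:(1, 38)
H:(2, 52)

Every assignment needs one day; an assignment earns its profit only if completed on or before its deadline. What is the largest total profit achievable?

Take jobs in profit order; each goes to the latest open slot no later than its deadline.
By profit: C(d5,73), B(d1,70), E(d4,58), H(d2,52), F(d3,43), A(d5,41), G(d1,38), D(d5,37)
C→slot 5; B→slot 1; E→slot 4; H→slot 2; F→slot 3; A skipped; G skipped; D skipped.
Profit = 70 + 52 + 43 + 58 + 73 = 296

296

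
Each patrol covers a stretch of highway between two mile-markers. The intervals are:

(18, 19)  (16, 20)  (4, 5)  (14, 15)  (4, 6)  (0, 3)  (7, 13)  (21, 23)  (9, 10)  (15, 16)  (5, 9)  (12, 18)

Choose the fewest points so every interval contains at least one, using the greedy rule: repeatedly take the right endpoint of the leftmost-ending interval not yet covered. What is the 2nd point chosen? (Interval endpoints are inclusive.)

Sort by right endpoint; whenever an interval is uncovered, place a point at its right end.
By right end: [0,3]  [4,5]  [4,6]  [5,9]  [9,10]  [7,13]  [14,15]  [15,16]  [12,18]  [18,19]  [16,20]  [21,23]
[0,3] uncovered → point at 3; [4,5] uncovered → point at 5; [9,10] uncovered → point at 10; [14,15] uncovered → point at 15; [18,19] uncovered → point at 19; [21,23] uncovered → point at 23.
Points: 3, 5, 10, 15, 19, 23 (6 total).

5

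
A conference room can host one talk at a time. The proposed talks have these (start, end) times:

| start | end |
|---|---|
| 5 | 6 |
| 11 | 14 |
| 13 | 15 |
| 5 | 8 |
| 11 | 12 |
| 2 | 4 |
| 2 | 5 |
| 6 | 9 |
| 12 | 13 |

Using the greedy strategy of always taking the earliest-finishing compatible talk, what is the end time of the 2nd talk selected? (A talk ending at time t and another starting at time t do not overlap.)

6

Greedy by earliest finish: after sorting by end time, pick each interval compatible with the last pick.
Sorted by end: (2,4)  (2,5)  (5,6)  (5,8)  (6,9)  (11,12)  (12,13)  (11,14)  (13,15)
take (2,4); skip (2,5); take (5,6); take (6,9); take (11,12); take (12,13); take (13,15).
Selected: (2,4) (5,6) (6,9) (11,12) (12,13) (13,15)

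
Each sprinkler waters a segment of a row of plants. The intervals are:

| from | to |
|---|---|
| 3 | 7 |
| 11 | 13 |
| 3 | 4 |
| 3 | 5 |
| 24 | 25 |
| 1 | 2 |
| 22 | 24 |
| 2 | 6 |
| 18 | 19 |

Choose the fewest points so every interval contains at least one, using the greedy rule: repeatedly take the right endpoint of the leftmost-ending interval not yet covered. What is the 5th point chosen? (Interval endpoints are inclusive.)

Process intervals by earliest right end; each time one isn't hit yet, stab at its right endpoint.
By right end: [1,2]  [3,4]  [3,5]  [2,6]  [3,7]  [11,13]  [18,19]  [22,24]  [24,25]
[1,2] uncovered → point at 2; [3,4] uncovered → point at 4; [11,13] uncovered → point at 13; [18,19] uncovered → point at 19; [22,24] uncovered → point at 24.
Points: 2, 4, 13, 19, 24 (5 total).

24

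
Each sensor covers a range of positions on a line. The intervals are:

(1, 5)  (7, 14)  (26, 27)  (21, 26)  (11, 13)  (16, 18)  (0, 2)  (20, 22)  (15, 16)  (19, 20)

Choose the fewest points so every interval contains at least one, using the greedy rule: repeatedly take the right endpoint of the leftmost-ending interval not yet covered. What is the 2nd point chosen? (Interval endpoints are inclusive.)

By right end: [0,2]  [1,5]  [11,13]  [7,14]  [15,16]  [16,18]  [19,20]  [20,22]  [21,26]  [26,27]
[0,2] uncovered → point at 2; [11,13] uncovered → point at 13; [15,16] uncovered → point at 16; [19,20] uncovered → point at 20; [21,26] uncovered → point at 26.
Points: 2, 13, 16, 20, 26 (5 total).

13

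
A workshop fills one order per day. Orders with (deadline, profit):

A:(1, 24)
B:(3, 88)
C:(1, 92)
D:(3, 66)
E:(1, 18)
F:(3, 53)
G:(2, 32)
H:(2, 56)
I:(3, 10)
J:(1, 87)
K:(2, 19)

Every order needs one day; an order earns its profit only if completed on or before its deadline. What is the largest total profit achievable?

Take jobs in profit order; each goes to the latest open slot no later than its deadline.
By profit: C(d1,92), B(d3,88), J(d1,87), D(d3,66), H(d2,56), F(d3,53), G(d2,32), A(d1,24), K(d2,19), E(d1,18), I(d3,10)
C→slot 1; B→slot 3; J skipped; D→slot 2; H skipped; F skipped; G skipped; A skipped; K skipped; E skipped; I skipped.
Profit = 92 + 66 + 88 = 246

246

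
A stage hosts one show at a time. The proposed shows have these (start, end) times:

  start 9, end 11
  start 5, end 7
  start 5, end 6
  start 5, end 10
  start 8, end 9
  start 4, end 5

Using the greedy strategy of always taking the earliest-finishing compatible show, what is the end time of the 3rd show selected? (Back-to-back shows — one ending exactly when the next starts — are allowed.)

9

Sorted by end: (4,5)  (5,6)  (5,7)  (8,9)  (5,10)  (9,11)
take (4,5); take (5,6); take (8,9); take (9,11).
Selected: (4,5) (5,6) (8,9) (9,11)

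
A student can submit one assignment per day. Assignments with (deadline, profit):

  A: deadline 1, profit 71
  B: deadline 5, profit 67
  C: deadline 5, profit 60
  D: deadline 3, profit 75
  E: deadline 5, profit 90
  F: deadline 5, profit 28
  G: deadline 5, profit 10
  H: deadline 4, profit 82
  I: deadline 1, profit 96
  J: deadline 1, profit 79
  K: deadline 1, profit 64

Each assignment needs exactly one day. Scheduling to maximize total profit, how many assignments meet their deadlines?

5

Take jobs in profit order; each goes to the latest open slot no later than its deadline.
Profit order: I=96 E=90 H=82 J=79 D=75 A=71 B=67 K=64 C=60 F=28 G=10
Assign: I→slot 1, E→slot 5, H→slot 4, J skipped, D→slot 3, A skipped, B→slot 2, K skipped, C skipped, F skipped, G skipped.
Slots: [1:I] [2:B] [3:D] [4:H] [5:E]
5 of 11 scheduled.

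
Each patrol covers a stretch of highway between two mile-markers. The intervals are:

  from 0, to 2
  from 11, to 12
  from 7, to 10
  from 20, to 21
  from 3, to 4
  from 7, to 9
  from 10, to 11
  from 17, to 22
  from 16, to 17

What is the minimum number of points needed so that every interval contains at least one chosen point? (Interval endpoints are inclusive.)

6

Sort by right endpoint; whenever an interval is uncovered, place a point at its right end.
By right end: [0,2]  [3,4]  [7,9]  [7,10]  [10,11]  [11,12]  [16,17]  [20,21]  [17,22]
[0,2] uncovered → point at 2; [3,4] uncovered → point at 4; [7,9] uncovered → point at 9; [10,11] uncovered → point at 11; [16,17] uncovered → point at 17; [20,21] uncovered → point at 21.
Points: 2, 4, 9, 11, 17, 21 (6 total).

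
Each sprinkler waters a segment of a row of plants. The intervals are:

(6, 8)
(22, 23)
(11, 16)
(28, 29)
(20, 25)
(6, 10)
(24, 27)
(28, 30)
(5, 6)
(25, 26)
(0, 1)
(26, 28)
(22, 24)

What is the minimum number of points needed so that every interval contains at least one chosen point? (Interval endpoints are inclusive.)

6

Process intervals by earliest right end; each time one isn't hit yet, stab at its right endpoint.
By right end: [0,1]  [5,6]  [6,8]  [6,10]  [11,16]  [22,23]  [22,24]  [20,25]  [25,26]  [24,27]  [26,28]  [28,29]  [28,30]
[0,1] uncovered → point at 1; [5,6] uncovered → point at 6; [11,16] uncovered → point at 16; [22,23] uncovered → point at 23; [25,26] uncovered → point at 26; [28,29] uncovered → point at 29.
Points: 1, 6, 16, 23, 26, 29 (6 total).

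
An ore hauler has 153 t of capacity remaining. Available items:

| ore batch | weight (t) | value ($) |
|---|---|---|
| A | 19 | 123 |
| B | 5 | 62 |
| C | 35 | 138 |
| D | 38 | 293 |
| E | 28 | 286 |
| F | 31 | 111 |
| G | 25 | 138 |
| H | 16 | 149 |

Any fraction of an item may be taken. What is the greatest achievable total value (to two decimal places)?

Greedy by value/weight ratio, highest first.
Order: B (62/5=12.40) > E (286/28=10.21) > H (149/16=9.31) > D (293/38=7.71) > A (123/19=6.47) > G (138/25=5.52) > C (138/35=3.94) > F (111/31=3.58)
Fill: take B (5 @ 62) → take E (28 @ 286) → take H (16 @ 149) → take D (38 @ 293) → take A (19 @ 123) → take G (25 @ 138) → take 22/35 of C → 86.74; 153/153 used.
Total value = 1137.74

1137.74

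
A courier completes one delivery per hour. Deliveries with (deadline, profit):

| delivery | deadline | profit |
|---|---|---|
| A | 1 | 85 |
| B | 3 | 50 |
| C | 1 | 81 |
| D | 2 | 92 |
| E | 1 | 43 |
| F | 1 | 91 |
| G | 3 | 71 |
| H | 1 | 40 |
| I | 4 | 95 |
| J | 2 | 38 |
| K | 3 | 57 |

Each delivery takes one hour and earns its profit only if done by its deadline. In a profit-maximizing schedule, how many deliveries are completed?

Profit order: I=95 D=92 F=91 A=85 C=81 G=71 K=57 B=50 E=43 H=40 J=38
Assign: I→slot 4, D→slot 2, F→slot 1, A skipped, C skipped, G→slot 3, K skipped, B skipped, E skipped, H skipped, J skipped.
Slots: [1:F] [2:D] [3:G] [4:I]
4 of 11 scheduled.

4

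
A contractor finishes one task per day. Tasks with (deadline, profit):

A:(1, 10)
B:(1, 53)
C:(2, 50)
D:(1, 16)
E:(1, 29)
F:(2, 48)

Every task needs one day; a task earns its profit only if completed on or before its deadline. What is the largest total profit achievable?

Take jobs in profit order; each goes to the latest open slot no later than its deadline.
By profit: B(d1,53), C(d2,50), F(d2,48), E(d1,29), D(d1,16), A(d1,10)
B→slot 1; C→slot 2; F skipped; E skipped; D skipped; A skipped.
Profit = 53 + 50 = 103

103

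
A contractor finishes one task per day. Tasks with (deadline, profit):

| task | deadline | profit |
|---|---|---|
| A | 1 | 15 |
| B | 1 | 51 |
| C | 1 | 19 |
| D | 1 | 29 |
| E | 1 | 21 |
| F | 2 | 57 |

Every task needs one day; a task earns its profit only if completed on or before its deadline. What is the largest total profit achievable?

Sort by profit descending; place each in the latest free slot ≤ its deadline.
Profit order: F=57 B=51 D=29 E=21 C=19 A=15
Assign: F→slot 2, B→slot 1, D skipped, E skipped, C skipped, A skipped.
Slots: [1:B] [2:F]
Profit = 51 + 57 = 108

108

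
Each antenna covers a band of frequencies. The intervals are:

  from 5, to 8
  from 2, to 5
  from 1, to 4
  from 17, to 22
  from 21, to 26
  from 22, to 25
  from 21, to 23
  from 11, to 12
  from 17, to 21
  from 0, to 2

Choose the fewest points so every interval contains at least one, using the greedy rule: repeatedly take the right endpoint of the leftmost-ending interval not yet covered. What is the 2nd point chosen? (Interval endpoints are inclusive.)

8

Process intervals by earliest right end; each time one isn't hit yet, stab at its right endpoint.
Sorted: [0,2] [1,4] [2,5] [5,8] [11,12] [17,21] [17,22] [21,23] [22,25] [21,26]
{[0,2],[1,4],[2,5]} hit by 2; {[5,8]} hit by 8; {[11,12]} hit by 12; {[17,21],[17,22],[21,23]} hit by 21; {[22,25],[21,26]} hit by 25.
Points: 2, 8, 12, 21, 25 (5 total).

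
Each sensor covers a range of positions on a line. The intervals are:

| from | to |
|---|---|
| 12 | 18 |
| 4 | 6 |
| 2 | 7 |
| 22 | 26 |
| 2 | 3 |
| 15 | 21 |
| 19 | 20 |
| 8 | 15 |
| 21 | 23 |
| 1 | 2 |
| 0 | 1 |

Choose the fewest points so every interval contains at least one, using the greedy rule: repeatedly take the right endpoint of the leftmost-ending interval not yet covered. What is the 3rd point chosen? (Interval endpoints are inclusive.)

6

Sort by right endpoint; whenever an interval is uncovered, place a point at its right end.
By right end: [0,1]  [1,2]  [2,3]  [4,6]  [2,7]  [8,15]  [12,18]  [19,20]  [15,21]  [21,23]  [22,26]
[0,1] uncovered → point at 1; [2,3] uncovered → point at 3; [4,6] uncovered → point at 6; [8,15] uncovered → point at 15; [19,20] uncovered → point at 20; [21,23] uncovered → point at 23.
Points: 1, 3, 6, 15, 20, 23 (6 total).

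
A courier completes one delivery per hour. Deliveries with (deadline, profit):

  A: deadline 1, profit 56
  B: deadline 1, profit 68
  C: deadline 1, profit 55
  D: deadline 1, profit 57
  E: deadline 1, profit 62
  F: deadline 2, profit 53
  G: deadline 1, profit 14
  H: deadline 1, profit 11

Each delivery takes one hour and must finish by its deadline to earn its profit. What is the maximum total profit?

Sort by profit descending; place each in the latest free slot ≤ its deadline.
By profit: B(d1,68), E(d1,62), D(d1,57), A(d1,56), C(d1,55), F(d2,53), G(d1,14), H(d1,11)
B→slot 1; E skipped; D skipped; A skipped; C skipped; F→slot 2; G skipped; H skipped.
Profit = 68 + 53 = 121

121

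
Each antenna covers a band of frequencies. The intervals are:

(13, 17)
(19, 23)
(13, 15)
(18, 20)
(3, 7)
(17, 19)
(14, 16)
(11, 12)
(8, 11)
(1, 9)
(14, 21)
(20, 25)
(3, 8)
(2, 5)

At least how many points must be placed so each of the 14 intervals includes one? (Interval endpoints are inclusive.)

By right end: [2,5]  [3,7]  [3,8]  [1,9]  [8,11]  [11,12]  [13,15]  [14,16]  [13,17]  [17,19]  [18,20]  [14,21]  [19,23]  [20,25]
[2,5] uncovered → point at 5; [8,11] uncovered → point at 11; [13,15] uncovered → point at 15; [17,19] uncovered → point at 19; [20,25] uncovered → point at 25.
Points: 5, 11, 15, 19, 25 (5 total).

5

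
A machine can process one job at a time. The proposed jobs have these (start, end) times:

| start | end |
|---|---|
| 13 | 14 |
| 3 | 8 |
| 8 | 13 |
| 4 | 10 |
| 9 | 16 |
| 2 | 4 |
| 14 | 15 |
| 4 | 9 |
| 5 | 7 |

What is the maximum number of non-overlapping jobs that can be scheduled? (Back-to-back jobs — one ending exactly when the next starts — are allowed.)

Sort by end time and greedily take each interval whose start is ≥ the last chosen end.
Sorted by end: (2,4)  (5,7)  (3,8)  (4,9)  (4,10)  (8,13)  (13,14)  (14,15)  (9,16)
take (2,4); take (5,7); skip (3,8); skip (4,9); take (8,13); take (13,14); take (14,15); skip (9,16).
Selected 5 jobs.

5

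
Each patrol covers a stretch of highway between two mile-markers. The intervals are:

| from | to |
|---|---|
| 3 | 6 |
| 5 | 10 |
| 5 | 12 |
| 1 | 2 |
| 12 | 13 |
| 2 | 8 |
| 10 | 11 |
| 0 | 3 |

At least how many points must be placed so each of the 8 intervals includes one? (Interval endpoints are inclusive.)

Process intervals by earliest right end; each time one isn't hit yet, stab at its right endpoint.
By right end: [1,2]  [0,3]  [3,6]  [2,8]  [5,10]  [10,11]  [5,12]  [12,13]
[1,2] uncovered → point at 2; [3,6] uncovered → point at 6; [10,11] uncovered → point at 11; [12,13] uncovered → point at 13.
Points: 2, 6, 11, 13 (4 total).

4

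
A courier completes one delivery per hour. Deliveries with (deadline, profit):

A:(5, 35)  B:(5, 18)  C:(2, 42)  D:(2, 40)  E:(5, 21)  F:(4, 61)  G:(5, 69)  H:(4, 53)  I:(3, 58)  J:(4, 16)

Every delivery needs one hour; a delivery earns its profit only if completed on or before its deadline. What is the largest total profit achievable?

283

Profit order: G=69 F=61 I=58 H=53 C=42 D=40 A=35 E=21 B=18 J=16
Assign: G→slot 5, F→slot 4, I→slot 3, H→slot 2, C→slot 1, D skipped, A skipped, E skipped, B skipped, J skipped.
Slots: [1:C] [2:H] [3:I] [4:F] [5:G]
Profit = 42 + 53 + 58 + 61 + 69 = 283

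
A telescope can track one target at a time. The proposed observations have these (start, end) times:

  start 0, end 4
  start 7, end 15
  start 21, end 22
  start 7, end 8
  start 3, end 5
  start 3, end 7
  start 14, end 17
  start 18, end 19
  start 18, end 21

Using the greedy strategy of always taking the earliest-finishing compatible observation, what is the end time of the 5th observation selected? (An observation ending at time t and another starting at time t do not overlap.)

Greedy by earliest finish: after sorting by end time, pick each interval compatible with the last pick.
Sorted by end: (0,4)  (3,5)  (3,7)  (7,8)  (7,15)  (14,17)  (18,19)  (18,21)  (21,22)
take (0,4); skip (3,5); take (7,8); take (14,17); take (18,19); take (21,22).
Selected: (0,4) (7,8) (14,17) (18,19) (21,22)

22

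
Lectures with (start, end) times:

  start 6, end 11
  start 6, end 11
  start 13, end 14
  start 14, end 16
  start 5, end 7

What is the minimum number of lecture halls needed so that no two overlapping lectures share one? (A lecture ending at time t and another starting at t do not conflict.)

3

Count concurrent intervals with a sweep; the peak is the room count.
Events (time:±→running): 5:+→1 6:+→2 6:+→3 … peak 3.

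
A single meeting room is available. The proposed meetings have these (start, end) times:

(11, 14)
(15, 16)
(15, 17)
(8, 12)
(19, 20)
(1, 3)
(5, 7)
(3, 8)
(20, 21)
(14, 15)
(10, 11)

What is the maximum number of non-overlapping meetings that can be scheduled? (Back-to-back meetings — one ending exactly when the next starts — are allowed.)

Sorted by end: (1,3)  (5,7)  (3,8)  (10,11)  (8,12)  (11,14)  (14,15)  (15,16)  (15,17)  (19,20)  (20,21)
take (1,3); take (5,7); skip (3,8); take (10,11); skip (8,12); take (11,14); take (14,15); take (15,16); take (19,20); take (20,21).
Selected 8 meetings.

8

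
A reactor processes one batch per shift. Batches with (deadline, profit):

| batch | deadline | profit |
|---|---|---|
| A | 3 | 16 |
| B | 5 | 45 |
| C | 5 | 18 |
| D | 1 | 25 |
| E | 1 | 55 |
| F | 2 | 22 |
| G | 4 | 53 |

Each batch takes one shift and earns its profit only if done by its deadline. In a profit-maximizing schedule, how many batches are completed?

5

Profit order: E=55 G=53 B=45 D=25 F=22 C=18 A=16
Assign: E→slot 1, G→slot 4, B→slot 5, D skipped, F→slot 2, C→slot 3, A skipped.
Slots: [1:E] [2:F] [3:C] [4:G] [5:B]
5 of 7 scheduled.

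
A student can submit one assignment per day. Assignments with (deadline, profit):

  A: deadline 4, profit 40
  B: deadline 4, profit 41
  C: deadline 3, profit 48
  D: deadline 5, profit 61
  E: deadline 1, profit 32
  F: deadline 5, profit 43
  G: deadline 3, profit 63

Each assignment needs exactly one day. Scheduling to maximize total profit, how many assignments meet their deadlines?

5

Take jobs in profit order; each goes to the latest open slot no later than its deadline.
By profit: G(d3,63), D(d5,61), C(d3,48), F(d5,43), B(d4,41), A(d4,40), E(d1,32)
G→slot 3; D→slot 5; C→slot 2; F→slot 4; B→slot 1; A skipped; E skipped.
5 of 7 scheduled.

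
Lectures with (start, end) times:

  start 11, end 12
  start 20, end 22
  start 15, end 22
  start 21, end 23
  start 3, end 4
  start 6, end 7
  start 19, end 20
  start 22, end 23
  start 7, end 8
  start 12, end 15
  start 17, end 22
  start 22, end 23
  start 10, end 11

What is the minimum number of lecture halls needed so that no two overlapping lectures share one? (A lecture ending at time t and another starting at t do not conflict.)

The answer is the maximum number of intervals overlapping at any instant.
starts: [3, 6, 7, 10, 11, 12, 15, 17, 19, 20, 21, 22, 22]
ends:   [4, 7, 8, 11, 12, 15, 20, 22, 22, 22, 23, 23, 23]
s3→1 e4→0 s6→1 e7→0 s7→1 e8→0 s10→1 e11→0 s11→1 e12→0 s12→1 e15→0 s15→1 s17→2 s19→3 e20→2 s20→3 s21→4  — peak 4.

4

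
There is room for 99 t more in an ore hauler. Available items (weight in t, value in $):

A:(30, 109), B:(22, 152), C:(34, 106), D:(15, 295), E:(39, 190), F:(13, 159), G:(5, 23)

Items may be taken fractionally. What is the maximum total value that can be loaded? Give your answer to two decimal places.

Greedy by value/weight ratio, highest first.
Ratios (sorted): D 19.67, F 12.23, B 6.91, E 4.87, G 4.60, A 3.63, C 3.12
take D (15 @ 295); take F (13 @ 159); take B (22 @ 152); take E (39 @ 190); take G (5 @ 23); take 5/30 of A → 18.17. Capacity used 99/99.
Total value = 837.17

837.17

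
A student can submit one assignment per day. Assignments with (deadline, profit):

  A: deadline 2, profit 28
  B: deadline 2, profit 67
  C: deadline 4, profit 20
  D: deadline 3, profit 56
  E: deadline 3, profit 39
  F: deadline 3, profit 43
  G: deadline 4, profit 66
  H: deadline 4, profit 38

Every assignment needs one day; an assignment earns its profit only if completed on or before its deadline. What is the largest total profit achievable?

Sort by profit descending; place each in the latest free slot ≤ its deadline.
By profit: B(d2,67), G(d4,66), D(d3,56), F(d3,43), E(d3,39), H(d4,38), A(d2,28), C(d4,20)
B→slot 2; G→slot 4; D→slot 3; F→slot 1; E skipped; H skipped; A skipped; C skipped.
Profit = 43 + 67 + 56 + 66 = 232

232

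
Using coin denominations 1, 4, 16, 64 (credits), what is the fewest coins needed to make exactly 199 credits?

7

Greedy: take as many of the largest coin as possible, then repeat with the remainder.
199 − 3×64→7 − 1×4→3 − 3×1→0
Total coins = 3 + 1 + 3 = 7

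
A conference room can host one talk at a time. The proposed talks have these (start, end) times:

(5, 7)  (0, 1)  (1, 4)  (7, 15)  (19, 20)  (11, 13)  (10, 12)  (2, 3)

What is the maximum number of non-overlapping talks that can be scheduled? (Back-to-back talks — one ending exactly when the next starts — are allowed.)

By end time: (0,1), (2,3), (1,4), (5,7), (10,12), (11,13), (7,15), (19,20).
Pick (0,1); next start ≥ 1 → (2,3); next start ≥ 3 → (5,7); next start ≥ 7 → (10,12); next start ≥ 12 → (19,20).
Selected 5 talks.

5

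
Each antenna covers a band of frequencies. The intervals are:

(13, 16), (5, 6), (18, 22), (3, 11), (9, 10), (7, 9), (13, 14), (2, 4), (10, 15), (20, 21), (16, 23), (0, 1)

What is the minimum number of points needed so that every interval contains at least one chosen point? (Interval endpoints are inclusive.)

6

Sort by right endpoint; whenever an interval is uncovered, place a point at its right end.
Sorted: [0,1] [2,4] [5,6] [7,9] [9,10] [3,11] [13,14] [10,15] [13,16] [20,21] [18,22] [16,23]
{[0,1]} hit by 1; {[2,4]} hit by 4; {[5,6]} hit by 6; {[7,9],[9,10],[3,11]} hit by 9; {[13,14],[10,15],[13,16]} hit by 14; {[20,21],[18,22],[16,23]} hit by 21.
Points: 1, 4, 6, 9, 14, 21 (6 total).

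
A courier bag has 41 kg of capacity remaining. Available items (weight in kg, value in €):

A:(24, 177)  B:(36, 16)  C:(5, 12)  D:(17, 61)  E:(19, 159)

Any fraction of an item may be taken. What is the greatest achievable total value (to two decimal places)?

321.25

Order: E (159/19=8.37) > A (177/24=7.38) > D (61/17=3.59) > C (12/5=2.40) > B (16/36=0.44)
Fill: take E (19 @ 159) → take 22/24 of A → 162.25; 41/41 used.
Total value = 321.25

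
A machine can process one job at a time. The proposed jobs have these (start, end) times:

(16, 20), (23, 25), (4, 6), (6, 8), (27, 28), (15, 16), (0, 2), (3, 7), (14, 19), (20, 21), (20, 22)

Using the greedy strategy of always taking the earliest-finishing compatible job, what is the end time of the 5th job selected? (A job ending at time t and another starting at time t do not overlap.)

20

By end time: (0,2), (4,6), (3,7), (6,8), (15,16), (14,19), (16,20), (20,21), (20,22), (23,25), (27,28).
Pick (0,2); next start ≥ 2 → (4,6); next start ≥ 6 → (6,8); next start ≥ 8 → (15,16); next start ≥ 16 → (16,20); next start ≥ 20 → (20,21); next start ≥ 21 → (23,25); next start ≥ 25 → (27,28).
Selected: (0,2) (4,6) (6,8) (15,16) (16,20) (20,21) (23,25) (27,28)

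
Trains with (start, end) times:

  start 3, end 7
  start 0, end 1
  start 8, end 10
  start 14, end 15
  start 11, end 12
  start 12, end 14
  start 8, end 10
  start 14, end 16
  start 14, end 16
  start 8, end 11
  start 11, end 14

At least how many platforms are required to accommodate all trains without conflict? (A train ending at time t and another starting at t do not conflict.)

The answer is the maximum number of intervals overlapping at any instant.
Events (time:±→running): 0:+→1 1:-→0 3:+→1 7:-→0 8:+→1 8:+→2 8:+→3 … peak 3.

3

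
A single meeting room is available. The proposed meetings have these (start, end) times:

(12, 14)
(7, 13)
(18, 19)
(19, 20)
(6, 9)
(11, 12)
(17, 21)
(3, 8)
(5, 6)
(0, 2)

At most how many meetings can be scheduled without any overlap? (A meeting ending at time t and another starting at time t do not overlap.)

Sort by end time and greedily take each interval whose start is ≥ the last chosen end.
Sorted by end: (0,2)  (5,6)  (3,8)  (6,9)  (11,12)  (7,13)  (12,14)  (18,19)  (19,20)  (17,21)
take (0,2); take (5,6); take (6,9); take (11,12); take (12,14); take (18,19); take (19,20); skip (17,21).
Selected 7 meetings.

7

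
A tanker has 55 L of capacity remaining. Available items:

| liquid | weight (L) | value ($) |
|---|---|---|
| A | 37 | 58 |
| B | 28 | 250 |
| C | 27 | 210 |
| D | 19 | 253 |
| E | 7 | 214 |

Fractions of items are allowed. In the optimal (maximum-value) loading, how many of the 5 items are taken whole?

Greedy by value/weight ratio, highest first.
Ratios (sorted): E 30.57, D 13.32, B 8.93, C 7.78, A 1.57
take E (7 @ 214); take D (19 @ 253); take B (28 @ 250); take 1/27 of C → 7.78. Capacity used 55/55.
3 item(s) taken whole; one partial (take 1/27 of C).

3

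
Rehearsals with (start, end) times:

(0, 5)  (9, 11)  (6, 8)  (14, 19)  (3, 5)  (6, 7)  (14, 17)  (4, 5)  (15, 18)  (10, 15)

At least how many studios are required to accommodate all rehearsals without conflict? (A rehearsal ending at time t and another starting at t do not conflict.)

3

The answer is the maximum number of intervals overlapping at any instant.
starts: [0, 3, 4, 6, 6, 9, 10, 14, 14, 15]
ends:   [5, 5, 5, 7, 8, 11, 15, 17, 18, 19]
s0→1 s3→2 s4→3  — peak 3.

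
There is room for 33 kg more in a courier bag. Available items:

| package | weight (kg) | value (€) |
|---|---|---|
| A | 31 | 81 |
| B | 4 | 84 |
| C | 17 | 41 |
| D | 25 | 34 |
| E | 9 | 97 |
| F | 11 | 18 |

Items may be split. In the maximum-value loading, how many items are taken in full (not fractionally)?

Order: B (84/4=21.00) > E (97/9=10.78) > A (81/31=2.61) > C (41/17=2.41) > F (18/11=1.64) > D (34/25=1.36)
Fill: take B (4 @ 84) → take E (9 @ 97) → take 20/31 of A → 52.26; 33/33 used.
2 item(s) taken whole; one partial (take 20/31 of A).

2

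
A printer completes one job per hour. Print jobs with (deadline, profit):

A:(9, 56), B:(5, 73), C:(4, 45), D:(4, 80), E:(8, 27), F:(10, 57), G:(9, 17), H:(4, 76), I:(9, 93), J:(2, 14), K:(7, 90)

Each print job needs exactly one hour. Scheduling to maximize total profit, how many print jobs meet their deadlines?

10

Take jobs in profit order; each goes to the latest open slot no later than its deadline.
Profit order: I=93 K=90 D=80 H=76 B=73 F=57 A=56 C=45 E=27 G=17 J=14
Assign: I→slot 9, K→slot 7, D→slot 4, H→slot 3, B→slot 5, F→slot 10, A→slot 8, C→slot 2, E→slot 6, G→slot 1, J skipped.
Slots: [1:G] [2:C] [3:H] [4:D] [5:B] [6:E] [7:K] [8:A] [9:I] [10:F]
10 of 11 scheduled.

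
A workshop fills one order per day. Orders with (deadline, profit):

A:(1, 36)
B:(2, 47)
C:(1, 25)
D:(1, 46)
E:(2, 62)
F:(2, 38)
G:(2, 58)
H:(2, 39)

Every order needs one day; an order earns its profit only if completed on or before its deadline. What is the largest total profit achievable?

120

By profit: E(d2,62), G(d2,58), B(d2,47), D(d1,46), H(d2,39), F(d2,38), A(d1,36), C(d1,25)
E→slot 2; G→slot 1; B skipped; D skipped; H skipped; F skipped; A skipped; C skipped.
Profit = 58 + 62 = 120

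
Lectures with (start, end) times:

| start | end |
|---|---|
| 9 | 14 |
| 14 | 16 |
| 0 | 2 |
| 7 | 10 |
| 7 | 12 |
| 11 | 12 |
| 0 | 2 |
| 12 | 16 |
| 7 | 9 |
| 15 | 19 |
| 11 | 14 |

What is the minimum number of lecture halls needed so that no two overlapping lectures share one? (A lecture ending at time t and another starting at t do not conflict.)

4

Events (time:±→running): 0:+→1 0:+→2 2:-→1 2:-→0 7:+→1 7:+→2 7:+→3 9:-→2 9:+→3 10:-→2 11:+→3 11:+→4 … peak 4.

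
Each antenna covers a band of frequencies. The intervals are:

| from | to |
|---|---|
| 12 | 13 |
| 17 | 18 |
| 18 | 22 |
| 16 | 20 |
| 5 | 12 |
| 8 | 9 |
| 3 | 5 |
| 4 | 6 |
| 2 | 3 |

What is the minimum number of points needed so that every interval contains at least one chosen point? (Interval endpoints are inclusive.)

Process intervals by earliest right end; each time one isn't hit yet, stab at its right endpoint.
By right end: [2,3]  [3,5]  [4,6]  [8,9]  [5,12]  [12,13]  [17,18]  [16,20]  [18,22]
[2,3] uncovered → point at 3; [4,6] uncovered → point at 6; [8,9] uncovered → point at 9; [12,13] uncovered → point at 13; [17,18] uncovered → point at 18.
Points: 3, 6, 9, 13, 18 (5 total).

5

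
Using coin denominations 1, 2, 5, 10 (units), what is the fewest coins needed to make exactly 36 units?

36 − 3×10→6 − 1×5→1 − 1×1→0
Total coins = 3 + 1 + 1 = 5

5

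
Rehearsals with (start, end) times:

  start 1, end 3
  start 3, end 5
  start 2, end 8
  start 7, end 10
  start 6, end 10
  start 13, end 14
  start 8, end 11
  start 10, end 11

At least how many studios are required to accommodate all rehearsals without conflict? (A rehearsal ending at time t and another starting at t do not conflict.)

3

Count concurrent intervals with a sweep; the peak is the room count.
starts: [1, 2, 3, 6, 7, 8, 10, 13]
ends:   [3, 5, 8, 10, 10, 11, 11, 14]
s1→1 s2→2 e3→1 s3→2 e5→1 s6→2 s7→3  — peak 3.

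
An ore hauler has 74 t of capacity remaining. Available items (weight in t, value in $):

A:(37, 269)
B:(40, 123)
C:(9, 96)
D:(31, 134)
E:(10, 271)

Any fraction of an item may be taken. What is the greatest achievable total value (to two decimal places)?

Greedy by value/weight ratio, highest first.
Order: E (271/10=27.10) > C (96/9=10.67) > A (269/37=7.27) > D (134/31=4.32) > B (123/40=3.08)
Fill: take E (10 @ 271) → take C (9 @ 96) → take A (37 @ 269) → take 18/31 of D → 77.81; 74/74 used.
Total value = 713.81

713.81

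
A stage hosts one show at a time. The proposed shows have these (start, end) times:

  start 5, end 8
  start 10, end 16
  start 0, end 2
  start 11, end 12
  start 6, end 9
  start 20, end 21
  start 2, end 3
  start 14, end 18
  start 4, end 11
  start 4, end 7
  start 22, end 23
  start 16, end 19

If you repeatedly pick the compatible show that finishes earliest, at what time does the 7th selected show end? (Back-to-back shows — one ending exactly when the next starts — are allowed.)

23

Order by finish time; keep every interval that doesn't clash with the previous kept one.
By end time: (0,2), (2,3), (4,7), (5,8), (6,9), (4,11), (11,12), (10,16), (14,18), (16,19), (20,21), (22,23).
Pick (0,2); next start ≥ 2 → (2,3); next start ≥ 3 → (4,7); next start ≥ 7 → (11,12); next start ≥ 12 → (14,18); next start ≥ 18 → (20,21); next start ≥ 21 → (22,23).
Selected: (0,2) (2,3) (4,7) (11,12) (14,18) (20,21) (22,23)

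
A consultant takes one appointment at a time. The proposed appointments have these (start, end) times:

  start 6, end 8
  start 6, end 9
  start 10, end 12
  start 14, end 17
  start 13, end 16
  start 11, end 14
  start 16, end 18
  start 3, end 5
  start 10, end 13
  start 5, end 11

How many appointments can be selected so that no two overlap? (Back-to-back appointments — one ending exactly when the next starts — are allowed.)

Order by finish time; keep every interval that doesn't clash with the previous kept one.
By end time: (3,5), (6,8), (6,9), (5,11), (10,12), (10,13), (11,14), (13,16), (14,17), (16,18).
Pick (3,5); next start ≥ 5 → (6,8); next start ≥ 8 → (10,12); next start ≥ 12 → (13,16); next start ≥ 16 → (16,18).
Selected 5 appointments.

5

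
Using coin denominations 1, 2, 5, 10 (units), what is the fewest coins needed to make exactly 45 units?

5

45 = 4×10 + 1×5
Total coins = 4 + 1 = 5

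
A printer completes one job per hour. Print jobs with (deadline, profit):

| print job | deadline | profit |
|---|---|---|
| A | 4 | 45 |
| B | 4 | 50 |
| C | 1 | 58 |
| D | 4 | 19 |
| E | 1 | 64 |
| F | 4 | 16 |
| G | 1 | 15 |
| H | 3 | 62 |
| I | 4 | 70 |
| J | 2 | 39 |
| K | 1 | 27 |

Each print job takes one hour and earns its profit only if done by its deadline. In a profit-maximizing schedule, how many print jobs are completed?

4

Profit order: I=70 E=64 H=62 C=58 B=50 A=45 J=39 K=27 D=19 F=16 G=15
Assign: I→slot 4, E→slot 1, H→slot 3, C skipped, B→slot 2, A skipped, J skipped, K skipped, D skipped, F skipped, G skipped.
Slots: [1:E] [2:B] [3:H] [4:I]
4 of 11 scheduled.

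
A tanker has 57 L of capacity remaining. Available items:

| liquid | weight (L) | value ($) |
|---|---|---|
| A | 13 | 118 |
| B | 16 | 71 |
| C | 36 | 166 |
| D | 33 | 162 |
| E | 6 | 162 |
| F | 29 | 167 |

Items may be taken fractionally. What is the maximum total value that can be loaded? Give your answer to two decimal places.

491.18

Sort by value per unit weight and fill in that order.
Ratios (sorted): E 27.00, A 9.08, F 5.76, D 4.91, C 4.61, B 4.44
take E (6 @ 162); take A (13 @ 118); take F (29 @ 167); take 9/33 of D → 44.18. Capacity used 57/57.
Total value = 491.18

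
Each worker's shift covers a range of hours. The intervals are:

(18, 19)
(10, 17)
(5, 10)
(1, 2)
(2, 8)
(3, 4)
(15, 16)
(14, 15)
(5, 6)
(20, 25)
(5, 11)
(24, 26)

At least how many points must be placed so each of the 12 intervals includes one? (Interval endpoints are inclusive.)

6

Sorted: [1,2] [3,4] [5,6] [2,8] [5,10] [5,11] [14,15] [15,16] [10,17] [18,19] [20,25] [24,26]
{[1,2]} hit by 2; {[3,4]} hit by 4; {[5,6],[2,8],[5,10],[5,11]} hit by 6; {[14,15],[15,16],[10,17]} hit by 15; {[18,19]} hit by 19; {[20,25],[24,26]} hit by 25.
Points: 2, 4, 6, 15, 19, 25 (6 total).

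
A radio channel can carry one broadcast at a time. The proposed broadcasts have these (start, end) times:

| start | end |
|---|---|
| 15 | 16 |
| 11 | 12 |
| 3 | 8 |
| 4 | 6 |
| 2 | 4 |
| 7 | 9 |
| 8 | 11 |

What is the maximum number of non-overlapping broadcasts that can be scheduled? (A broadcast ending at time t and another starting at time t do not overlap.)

5

Greedy by earliest finish: after sorting by end time, pick each interval compatible with the last pick.
Sorted by end: (2,4)  (4,6)  (3,8)  (7,9)  (8,11)  (11,12)  (15,16)
take (2,4); take (4,6); take (7,9); take (11,12); take (15,16).
Selected 5 broadcasts.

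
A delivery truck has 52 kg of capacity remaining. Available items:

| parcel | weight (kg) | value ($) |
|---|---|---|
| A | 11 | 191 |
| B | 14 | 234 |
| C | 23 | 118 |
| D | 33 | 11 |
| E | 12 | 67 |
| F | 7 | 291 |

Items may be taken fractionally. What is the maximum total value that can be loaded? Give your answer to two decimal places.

Sort by value per unit weight and fill in that order.
Order: F (291/7=41.57) > A (191/11=17.36) > B (234/14=16.71) > E (67/12=5.58) > C (118/23=5.13) > D (11/33=0.33)
Fill: take F (7 @ 291) → take A (11 @ 191) → take B (14 @ 234) → take E (12 @ 67) → take 8/23 of C → 41.04; 52/52 used.
Total value = 824.04

824.04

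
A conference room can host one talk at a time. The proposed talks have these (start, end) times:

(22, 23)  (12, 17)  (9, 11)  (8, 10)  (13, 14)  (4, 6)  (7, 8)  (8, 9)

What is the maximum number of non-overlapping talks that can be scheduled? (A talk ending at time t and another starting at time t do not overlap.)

Sort by end time and greedily take each interval whose start is ≥ the last chosen end.
Sorted by end: (4,6)  (7,8)  (8,9)  (8,10)  (9,11)  (13,14)  (12,17)  (22,23)
take (4,6); take (7,8); take (8,9); take (9,11); take (13,14); take (22,23).
Selected 6 talks.

6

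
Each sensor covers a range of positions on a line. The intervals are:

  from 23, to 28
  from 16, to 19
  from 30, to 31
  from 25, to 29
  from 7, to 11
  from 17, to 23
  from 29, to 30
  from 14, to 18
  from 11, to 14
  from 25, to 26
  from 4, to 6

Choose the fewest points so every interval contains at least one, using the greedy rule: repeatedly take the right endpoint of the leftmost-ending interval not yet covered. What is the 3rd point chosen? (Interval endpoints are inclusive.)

18

By right end: [4,6]  [7,11]  [11,14]  [14,18]  [16,19]  [17,23]  [25,26]  [23,28]  [25,29]  [29,30]  [30,31]
[4,6] uncovered → point at 6; [7,11] uncovered → point at 11; [14,18] uncovered → point at 18; [25,26] uncovered → point at 26; [29,30] uncovered → point at 30.
Points: 6, 11, 18, 26, 30 (5 total).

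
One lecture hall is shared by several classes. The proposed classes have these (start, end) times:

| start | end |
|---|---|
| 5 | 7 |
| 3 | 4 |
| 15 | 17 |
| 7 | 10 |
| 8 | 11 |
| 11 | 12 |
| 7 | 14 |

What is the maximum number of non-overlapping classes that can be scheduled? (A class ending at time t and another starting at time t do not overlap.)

Greedy by earliest finish: after sorting by end time, pick each interval compatible with the last pick.
Sorted by end: (3,4)  (5,7)  (7,10)  (8,11)  (11,12)  (7,14)  (15,17)
take (3,4); take (5,7); take (7,10); skip (8,11); take (11,12); take (15,17).
Selected 5 classes.

5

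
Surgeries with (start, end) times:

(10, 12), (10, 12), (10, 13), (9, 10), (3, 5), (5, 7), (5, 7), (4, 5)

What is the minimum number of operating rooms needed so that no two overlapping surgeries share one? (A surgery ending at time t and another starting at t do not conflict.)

3

Count concurrent intervals with a sweep; the peak is the room count.
starts: [3, 4, 5, 5, 9, 10, 10, 10]
ends:   [5, 5, 7, 7, 10, 12, 12, 13]
s3→1 s4→2 e5→1 e5→0 s5→1 s5→2 e7→1 e7→0 s9→1 e10→0 s10→1 s10→2 s10→3  — peak 3.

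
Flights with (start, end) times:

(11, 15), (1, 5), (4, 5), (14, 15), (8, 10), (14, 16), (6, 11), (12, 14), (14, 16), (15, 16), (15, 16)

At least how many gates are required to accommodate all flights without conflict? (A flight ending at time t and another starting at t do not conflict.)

Count concurrent intervals with a sweep; the peak is the room count.
starts: [1, 4, 6, 8, 11, 12, 14, 14, 14, 15, 15]
ends:   [5, 5, 10, 11, 14, 15, 15, 16, 16, 16, 16]
s1→1 s4→2 e5→1 e5→0 s6→1 s8→2 e10→1 e11→0 s11→1 s12→2 e14→1 s14→2 s14→3 s14→4  — peak 4.

4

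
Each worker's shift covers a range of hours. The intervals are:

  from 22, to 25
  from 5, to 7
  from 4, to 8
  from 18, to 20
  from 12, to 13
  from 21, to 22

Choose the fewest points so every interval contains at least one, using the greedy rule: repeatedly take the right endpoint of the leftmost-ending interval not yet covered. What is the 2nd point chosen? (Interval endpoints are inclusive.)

13

Sort by right endpoint; whenever an interval is uncovered, place a point at its right end.
By right end: [5,7]  [4,8]  [12,13]  [18,20]  [21,22]  [22,25]
[5,7] uncovered → point at 7; [12,13] uncovered → point at 13; [18,20] uncovered → point at 20; [21,22] uncovered → point at 22.
Points: 7, 13, 20, 22 (4 total).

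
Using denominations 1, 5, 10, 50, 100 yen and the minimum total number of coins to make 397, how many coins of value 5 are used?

1

397 − 3×100→97 − 1×50→47 − 4×10→7 − 1×5→2 − 2×1→0
Count of 5: 1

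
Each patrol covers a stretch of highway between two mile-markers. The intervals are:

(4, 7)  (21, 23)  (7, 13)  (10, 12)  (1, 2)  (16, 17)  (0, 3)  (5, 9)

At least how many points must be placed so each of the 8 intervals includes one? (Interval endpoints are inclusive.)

5

Sorted: [1,2] [0,3] [4,7] [5,9] [10,12] [7,13] [16,17] [21,23]
{[1,2],[0,3]} hit by 2; {[4,7],[5,9]} hit by 7; {[10,12],[7,13]} hit by 12; {[16,17]} hit by 17; {[21,23]} hit by 23.
Points: 2, 7, 12, 17, 23 (5 total).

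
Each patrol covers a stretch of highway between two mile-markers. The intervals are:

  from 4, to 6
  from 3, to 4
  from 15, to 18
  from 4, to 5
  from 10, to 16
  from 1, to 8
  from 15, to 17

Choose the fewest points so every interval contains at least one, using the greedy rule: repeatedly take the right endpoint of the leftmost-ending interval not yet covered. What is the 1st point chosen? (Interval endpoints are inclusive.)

4

By right end: [3,4]  [4,5]  [4,6]  [1,8]  [10,16]  [15,17]  [15,18]
[3,4] uncovered → point at 4; [10,16] uncovered → point at 16.
Points: 4, 16 (2 total).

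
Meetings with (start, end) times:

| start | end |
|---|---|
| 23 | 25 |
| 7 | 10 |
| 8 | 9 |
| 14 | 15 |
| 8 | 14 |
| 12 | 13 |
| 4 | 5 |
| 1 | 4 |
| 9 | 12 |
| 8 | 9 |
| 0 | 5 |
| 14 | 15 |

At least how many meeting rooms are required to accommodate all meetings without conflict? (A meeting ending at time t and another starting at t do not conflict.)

4

Count concurrent intervals with a sweep; the peak is the room count.
Events (time:±→running): 0:+→1 1:+→2 4:-→1 4:+→2 5:-→1 5:-→0 7:+→1 8:+→2 8:+→3 8:+→4 … peak 4.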